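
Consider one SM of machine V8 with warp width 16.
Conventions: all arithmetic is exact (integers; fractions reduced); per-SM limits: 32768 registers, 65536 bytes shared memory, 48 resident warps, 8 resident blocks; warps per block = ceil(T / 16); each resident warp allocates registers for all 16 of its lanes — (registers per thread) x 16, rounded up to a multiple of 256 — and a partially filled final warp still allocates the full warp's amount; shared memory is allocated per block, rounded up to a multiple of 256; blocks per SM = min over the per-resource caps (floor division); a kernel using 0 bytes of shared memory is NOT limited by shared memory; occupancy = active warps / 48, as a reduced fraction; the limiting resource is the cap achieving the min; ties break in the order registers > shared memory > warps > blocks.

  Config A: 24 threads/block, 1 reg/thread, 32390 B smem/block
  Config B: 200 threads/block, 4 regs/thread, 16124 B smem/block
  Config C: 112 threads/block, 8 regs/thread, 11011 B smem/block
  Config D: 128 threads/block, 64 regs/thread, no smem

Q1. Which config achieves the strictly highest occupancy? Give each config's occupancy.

occupancies: A 1/12, B 13/16, C 35/48, D 2/3

Answer: B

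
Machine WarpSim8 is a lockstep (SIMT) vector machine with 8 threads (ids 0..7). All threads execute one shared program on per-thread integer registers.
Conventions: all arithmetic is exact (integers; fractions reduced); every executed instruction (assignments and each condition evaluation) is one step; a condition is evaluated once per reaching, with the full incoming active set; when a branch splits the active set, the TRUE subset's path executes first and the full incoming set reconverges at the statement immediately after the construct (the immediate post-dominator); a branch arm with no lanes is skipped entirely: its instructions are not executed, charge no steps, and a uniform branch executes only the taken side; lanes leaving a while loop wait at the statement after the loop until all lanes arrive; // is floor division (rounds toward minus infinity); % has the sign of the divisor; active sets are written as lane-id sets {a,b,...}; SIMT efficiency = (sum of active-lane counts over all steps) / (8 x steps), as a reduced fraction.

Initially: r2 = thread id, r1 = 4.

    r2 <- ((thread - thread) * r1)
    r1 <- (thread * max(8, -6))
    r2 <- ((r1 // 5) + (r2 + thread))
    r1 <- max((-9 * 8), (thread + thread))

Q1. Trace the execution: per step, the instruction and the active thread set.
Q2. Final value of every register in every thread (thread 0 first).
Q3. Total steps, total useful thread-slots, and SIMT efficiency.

step 0: r2 <- ((thread - thread) * r1) {0,1,2,3,4,5,6,7}
step 1: r1 <- (thread * max(8, -6))  {0,1,2,3,4,5,6,7}
step 2: r2 <- ((r1 // 5) + (r2 + thread)) {0,1,2,3,4,5,6,7}
step 3: r1 <- max((-9 * 8), (thread + thread)) {0,1,2,3,4,5,6,7}

Answer: 4 steps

r2: 0,2,5,7,10,13,15,18
r1: 0,2,4,6,8,10,12,14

steps = 4; useful = 32; efficiency = 32/32 = 1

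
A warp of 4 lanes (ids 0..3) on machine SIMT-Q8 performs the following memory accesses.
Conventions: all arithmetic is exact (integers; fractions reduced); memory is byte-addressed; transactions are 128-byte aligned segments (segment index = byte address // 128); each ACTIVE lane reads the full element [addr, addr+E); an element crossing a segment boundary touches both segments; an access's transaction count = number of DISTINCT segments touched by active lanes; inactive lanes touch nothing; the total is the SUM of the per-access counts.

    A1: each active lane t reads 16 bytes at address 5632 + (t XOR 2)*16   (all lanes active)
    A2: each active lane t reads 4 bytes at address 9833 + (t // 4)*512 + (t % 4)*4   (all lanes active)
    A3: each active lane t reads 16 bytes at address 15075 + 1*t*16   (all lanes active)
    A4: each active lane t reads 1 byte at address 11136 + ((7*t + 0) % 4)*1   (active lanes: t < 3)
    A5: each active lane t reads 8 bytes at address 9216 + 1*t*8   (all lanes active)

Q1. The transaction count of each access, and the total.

A1: 1 transaction
A2: 1 transaction
A3: 2 transactions
A4: 1 transaction
A5: 1 transaction

Answer: 1,1,2,1,1; total 6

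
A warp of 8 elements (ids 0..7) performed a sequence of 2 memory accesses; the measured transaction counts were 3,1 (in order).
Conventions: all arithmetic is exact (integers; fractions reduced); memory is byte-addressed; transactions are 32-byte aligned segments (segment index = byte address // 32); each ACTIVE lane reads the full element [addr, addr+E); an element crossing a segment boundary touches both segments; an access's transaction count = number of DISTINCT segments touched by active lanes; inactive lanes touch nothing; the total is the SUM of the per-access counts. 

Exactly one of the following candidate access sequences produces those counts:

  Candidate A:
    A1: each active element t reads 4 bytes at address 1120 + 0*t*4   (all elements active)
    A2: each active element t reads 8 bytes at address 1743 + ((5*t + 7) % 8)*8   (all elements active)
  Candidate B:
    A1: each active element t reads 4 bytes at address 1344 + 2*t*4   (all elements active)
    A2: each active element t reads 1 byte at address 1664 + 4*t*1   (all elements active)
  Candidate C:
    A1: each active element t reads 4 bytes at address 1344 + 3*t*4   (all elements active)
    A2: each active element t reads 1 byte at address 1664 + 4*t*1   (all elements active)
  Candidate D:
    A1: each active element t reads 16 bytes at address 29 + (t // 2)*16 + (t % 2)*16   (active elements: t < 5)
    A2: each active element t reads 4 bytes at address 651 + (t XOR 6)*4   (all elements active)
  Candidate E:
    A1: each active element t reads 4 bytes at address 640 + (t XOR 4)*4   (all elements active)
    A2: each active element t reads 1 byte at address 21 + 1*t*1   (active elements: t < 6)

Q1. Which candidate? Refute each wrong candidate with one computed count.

A: A1 gives 1 transaction, not 3
B: A1 gives 2 transactions, not 3
D: A2 gives 2 transactions, not 1
E: A1 gives 1 transaction, not 3
C: all counts match (3,1)

Answer: C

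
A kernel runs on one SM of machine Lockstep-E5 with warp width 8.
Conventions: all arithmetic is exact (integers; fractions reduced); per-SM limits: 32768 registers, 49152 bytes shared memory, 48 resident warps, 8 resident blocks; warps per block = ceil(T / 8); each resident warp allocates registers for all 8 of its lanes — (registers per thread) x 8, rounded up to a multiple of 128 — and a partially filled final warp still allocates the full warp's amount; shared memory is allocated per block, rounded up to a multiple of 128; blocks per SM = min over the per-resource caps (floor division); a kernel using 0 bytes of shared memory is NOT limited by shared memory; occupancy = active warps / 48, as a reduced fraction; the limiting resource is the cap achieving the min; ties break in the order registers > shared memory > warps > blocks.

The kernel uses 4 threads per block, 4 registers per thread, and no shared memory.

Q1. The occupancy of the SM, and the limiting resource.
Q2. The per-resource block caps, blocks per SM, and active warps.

Answer: occupancy 1/6, limited by blocks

registers: 256 blocks
shared memory: no limit (kernel uses none)
warps: 48 blocks
blocks: 8 blocks

Answer: 8 blocks, 8 active warps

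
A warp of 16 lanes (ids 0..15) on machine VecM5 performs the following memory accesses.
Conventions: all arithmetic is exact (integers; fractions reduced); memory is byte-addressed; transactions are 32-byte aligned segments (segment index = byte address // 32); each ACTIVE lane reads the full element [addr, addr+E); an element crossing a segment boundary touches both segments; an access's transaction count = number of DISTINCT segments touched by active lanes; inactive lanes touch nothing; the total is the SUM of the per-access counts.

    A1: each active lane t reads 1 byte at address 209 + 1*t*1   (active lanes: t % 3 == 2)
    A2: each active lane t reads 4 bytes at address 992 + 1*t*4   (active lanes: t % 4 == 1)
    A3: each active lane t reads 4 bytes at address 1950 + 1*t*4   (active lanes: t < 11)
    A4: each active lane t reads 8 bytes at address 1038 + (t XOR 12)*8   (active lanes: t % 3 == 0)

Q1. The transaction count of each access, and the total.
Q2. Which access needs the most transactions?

A1: 1 transaction
A2: 2 transactions
A3: 3 transactions
A4: 5 transactions

Answer: 1,2,3,5; total 11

Answer: A4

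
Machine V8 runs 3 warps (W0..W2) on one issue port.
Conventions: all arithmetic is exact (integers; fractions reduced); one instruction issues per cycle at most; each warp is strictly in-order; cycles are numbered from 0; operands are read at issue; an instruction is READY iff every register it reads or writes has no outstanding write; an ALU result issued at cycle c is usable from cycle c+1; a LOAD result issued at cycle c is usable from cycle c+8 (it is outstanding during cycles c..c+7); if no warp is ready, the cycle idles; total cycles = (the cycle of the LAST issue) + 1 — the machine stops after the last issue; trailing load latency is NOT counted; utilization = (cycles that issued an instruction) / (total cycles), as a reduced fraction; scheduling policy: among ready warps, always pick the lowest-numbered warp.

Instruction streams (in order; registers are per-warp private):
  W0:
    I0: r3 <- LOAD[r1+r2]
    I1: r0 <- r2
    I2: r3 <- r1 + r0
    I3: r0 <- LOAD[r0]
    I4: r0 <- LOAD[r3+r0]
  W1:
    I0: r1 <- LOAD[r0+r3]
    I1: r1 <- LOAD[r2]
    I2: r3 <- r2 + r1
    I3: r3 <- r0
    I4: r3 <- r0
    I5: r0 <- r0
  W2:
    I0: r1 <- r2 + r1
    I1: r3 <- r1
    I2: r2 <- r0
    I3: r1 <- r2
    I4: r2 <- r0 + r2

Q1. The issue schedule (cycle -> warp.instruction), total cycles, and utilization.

cycle 0: W0.I0
cycle 1: W0.I1
cycle 2: W1.I0
cycle 3: W2.I0
cycle 4: W2.I1
cycle 5: W2.I2
cycle 6: W2.I3
cycle 7: W2.I4
cycle 8: W0.I2
cycle 9: W0.I3
cycle 10: W1.I1
cycle 11: idle
cycle 12: idle
cycle 13: idle
cycle 14: idle
cycle 15: idle
cycle 16: idle
cycle 17: W0.I4
cycle 18: W1.I2
cycle 19: W1.I3
cycle 20: W1.I4
cycle 21: W1.I5

Answer: 22 cycles, utilization 8/11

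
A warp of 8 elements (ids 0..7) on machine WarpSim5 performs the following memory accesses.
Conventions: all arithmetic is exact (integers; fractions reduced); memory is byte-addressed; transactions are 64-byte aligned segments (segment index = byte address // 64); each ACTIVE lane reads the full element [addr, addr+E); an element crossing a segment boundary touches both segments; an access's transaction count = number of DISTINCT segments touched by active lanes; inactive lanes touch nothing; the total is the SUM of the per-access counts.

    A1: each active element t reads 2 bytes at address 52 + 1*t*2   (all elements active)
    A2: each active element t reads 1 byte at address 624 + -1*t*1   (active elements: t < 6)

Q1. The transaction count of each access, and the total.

A1: 2 transactions
A2: 1 transaction

Answer: 2,1; total 3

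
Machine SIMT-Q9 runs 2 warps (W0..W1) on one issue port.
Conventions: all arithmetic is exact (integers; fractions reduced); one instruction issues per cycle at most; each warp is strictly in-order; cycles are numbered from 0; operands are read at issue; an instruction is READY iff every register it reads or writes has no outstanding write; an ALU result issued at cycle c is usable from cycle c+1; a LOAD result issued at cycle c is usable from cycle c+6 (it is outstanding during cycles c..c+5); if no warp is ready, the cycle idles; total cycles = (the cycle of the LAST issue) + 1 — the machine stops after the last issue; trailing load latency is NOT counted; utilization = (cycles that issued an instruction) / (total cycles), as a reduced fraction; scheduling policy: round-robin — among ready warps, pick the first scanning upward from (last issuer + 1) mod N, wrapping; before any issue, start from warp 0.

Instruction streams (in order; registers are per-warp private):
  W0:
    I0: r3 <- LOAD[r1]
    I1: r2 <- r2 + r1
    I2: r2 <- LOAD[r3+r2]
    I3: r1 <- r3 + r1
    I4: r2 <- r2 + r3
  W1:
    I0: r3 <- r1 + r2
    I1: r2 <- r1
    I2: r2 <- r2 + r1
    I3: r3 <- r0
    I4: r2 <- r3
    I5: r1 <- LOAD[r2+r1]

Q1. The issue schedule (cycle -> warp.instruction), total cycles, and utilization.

cycle 0: W0.I0
cycle 1: W1.I0
cycle 2: W0.I1
cycle 3: W1.I1
cycle 4: W1.I2
cycle 5: W1.I3
cycle 6: W0.I2
cycle 7: W1.I4
cycle 8: W0.I3
cycle 9: W1.I5
cycle 10: idle
cycle 11: idle
cycle 12: W0.I4

Answer: 13 cycles, utilization 11/13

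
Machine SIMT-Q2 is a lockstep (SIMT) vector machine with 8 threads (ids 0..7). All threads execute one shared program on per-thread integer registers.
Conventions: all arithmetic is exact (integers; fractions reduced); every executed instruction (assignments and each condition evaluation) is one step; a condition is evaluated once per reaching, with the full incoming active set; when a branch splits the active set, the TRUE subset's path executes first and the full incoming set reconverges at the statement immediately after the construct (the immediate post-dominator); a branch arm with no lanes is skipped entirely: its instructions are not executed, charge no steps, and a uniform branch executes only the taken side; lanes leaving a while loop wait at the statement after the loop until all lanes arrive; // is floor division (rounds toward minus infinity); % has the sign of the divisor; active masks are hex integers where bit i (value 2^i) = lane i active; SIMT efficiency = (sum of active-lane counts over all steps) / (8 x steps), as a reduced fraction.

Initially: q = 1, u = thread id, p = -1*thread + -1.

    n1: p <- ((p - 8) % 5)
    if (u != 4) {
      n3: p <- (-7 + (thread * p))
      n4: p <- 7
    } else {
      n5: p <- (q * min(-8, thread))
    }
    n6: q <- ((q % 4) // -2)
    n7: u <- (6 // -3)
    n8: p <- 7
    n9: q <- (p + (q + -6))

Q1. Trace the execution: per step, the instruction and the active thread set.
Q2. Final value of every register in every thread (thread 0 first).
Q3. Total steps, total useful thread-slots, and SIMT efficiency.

step 0: p <- ((p - 8) % 5)           0xff
step 1: eval (u != 4)                0xff
step 2: p <- (-7 + (thread * p))     0xef
step 3: p <- 7                       0xef
step 4: p <- (q * min(-8, thread))   0x10
step 5: q <- ((q % 4) // -2)         0xff
step 6: u <- (6 // -3)               0xff
step 7: p <- 7                       0xff
step 8: q <- (p + (q + -6))          0xff

Answer: 9 steps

q: 0,0,0,0,0,0,0,0
u: -2,-2,-2,-2,-2,-2,-2,-2
p: 7,7,7,7,7,7,7,7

steps = 9; useful = 63; efficiency = 63/72 = 7/8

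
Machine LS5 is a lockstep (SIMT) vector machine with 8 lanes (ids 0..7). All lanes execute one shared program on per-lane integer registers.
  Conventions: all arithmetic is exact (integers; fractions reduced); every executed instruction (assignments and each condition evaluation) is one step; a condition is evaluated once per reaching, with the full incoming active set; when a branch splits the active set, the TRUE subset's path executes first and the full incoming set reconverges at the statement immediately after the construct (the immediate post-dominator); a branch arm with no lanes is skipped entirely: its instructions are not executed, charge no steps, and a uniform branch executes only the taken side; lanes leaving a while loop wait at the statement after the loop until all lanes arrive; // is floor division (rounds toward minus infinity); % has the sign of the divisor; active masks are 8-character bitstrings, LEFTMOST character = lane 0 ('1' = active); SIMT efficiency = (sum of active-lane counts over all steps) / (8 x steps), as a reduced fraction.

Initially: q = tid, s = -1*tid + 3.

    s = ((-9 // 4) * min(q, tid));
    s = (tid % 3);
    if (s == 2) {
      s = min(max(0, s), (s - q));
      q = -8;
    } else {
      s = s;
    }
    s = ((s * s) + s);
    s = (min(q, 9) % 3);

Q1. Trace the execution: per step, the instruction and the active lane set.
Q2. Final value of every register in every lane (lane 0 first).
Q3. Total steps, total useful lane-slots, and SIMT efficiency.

step 0: s <- ((-9 // 4) * min(q, tid)) 11111111
step 1: s <- (tid % 3)               11111111
step 2: eval (s == 2)                11111111
step 3: s <- min(max(0, s), (s - q)) 00100100
step 4: q <- -8                      00100100
step 5: s <- s                       11011011
step 6: s <- ((s * s) + s)           11111111
step 7: s <- (min(q, 9) % 3)         11111111

Answer: 8 steps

q: 0,1,-8,3,4,-8,6,7
s: 0,1,1,0,1,1,0,1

steps = 8; useful = 50; efficiency = 50/64 = 25/32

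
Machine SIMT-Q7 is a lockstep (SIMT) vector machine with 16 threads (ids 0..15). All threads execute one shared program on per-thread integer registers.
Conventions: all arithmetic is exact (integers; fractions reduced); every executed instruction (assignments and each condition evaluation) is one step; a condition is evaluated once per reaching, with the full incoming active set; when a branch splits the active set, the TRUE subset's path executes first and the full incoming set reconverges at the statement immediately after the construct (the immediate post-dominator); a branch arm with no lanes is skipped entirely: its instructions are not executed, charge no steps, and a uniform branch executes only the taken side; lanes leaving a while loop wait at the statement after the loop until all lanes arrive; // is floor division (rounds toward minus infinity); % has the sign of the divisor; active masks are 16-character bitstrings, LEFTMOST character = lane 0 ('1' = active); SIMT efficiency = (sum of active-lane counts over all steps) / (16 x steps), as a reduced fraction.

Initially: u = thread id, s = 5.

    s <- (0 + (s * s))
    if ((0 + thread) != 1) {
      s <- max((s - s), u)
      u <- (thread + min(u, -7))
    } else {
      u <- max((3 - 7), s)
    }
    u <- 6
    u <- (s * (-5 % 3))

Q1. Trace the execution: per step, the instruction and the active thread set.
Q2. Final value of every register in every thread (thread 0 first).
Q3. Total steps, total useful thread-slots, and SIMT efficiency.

step 0: s <- (0 + (s * s))           1111111111111111
step 1: eval ((0 + thread) != 1)     1111111111111111
step 2: s <- max((s - s), u)         1011111111111111
step 3: u <- (thread + min(u, -7))   1011111111111111
step 4: u <- max((3 - 7), s)         0100000000000000
step 5: u <- 6                       1111111111111111
step 6: u <- (s * (-5 % 3))          1111111111111111

Answer: 7 steps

u: 0,25,2,3,4,5,6,7,8,9,10,11,12,13,14,15
s: 0,25,2,3,4,5,6,7,8,9,10,11,12,13,14,15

steps = 7; useful = 95; efficiency = 95/112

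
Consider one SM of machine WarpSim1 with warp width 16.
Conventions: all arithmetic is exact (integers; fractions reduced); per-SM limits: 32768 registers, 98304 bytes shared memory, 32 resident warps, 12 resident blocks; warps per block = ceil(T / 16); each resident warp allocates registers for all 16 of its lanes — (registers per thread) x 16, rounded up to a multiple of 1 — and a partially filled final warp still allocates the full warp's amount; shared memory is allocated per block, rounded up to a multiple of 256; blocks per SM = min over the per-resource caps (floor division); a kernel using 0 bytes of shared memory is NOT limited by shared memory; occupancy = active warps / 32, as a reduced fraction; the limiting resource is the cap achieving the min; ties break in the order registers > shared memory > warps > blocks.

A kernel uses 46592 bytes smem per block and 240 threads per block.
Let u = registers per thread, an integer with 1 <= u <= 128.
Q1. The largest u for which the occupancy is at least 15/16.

Answer: u = 68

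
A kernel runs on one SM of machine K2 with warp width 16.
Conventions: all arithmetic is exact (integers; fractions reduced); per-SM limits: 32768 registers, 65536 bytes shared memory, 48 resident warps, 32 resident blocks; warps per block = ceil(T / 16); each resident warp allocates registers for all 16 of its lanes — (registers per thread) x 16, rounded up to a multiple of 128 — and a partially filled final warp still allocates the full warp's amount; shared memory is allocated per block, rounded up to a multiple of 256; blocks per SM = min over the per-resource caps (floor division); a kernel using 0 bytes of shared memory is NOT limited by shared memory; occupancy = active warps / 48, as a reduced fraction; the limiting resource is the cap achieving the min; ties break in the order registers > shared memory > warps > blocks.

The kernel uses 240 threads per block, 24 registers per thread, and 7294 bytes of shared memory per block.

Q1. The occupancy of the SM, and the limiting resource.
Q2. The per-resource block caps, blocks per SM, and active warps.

Answer: occupancy 15/16, limited by warps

registers: 5 blocks
shared memory: 8 blocks
warps: 3 blocks
blocks: 32 blocks

Answer: 3 blocks, 45 active warps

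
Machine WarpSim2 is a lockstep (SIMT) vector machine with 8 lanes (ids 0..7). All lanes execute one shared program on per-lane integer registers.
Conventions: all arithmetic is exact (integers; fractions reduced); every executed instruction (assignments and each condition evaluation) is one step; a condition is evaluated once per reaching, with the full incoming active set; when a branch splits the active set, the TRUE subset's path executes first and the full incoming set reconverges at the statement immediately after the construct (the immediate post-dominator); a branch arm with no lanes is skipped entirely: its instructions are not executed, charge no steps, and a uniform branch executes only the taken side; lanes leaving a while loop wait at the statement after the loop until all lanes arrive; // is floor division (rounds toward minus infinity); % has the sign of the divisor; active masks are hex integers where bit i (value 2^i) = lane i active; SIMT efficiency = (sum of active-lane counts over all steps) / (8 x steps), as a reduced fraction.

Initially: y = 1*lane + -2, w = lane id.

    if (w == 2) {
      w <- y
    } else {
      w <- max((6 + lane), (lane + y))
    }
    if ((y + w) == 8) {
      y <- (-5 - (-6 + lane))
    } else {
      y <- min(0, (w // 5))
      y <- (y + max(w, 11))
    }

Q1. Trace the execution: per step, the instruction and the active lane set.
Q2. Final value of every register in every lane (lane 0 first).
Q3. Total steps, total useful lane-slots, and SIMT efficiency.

step 0: eval (w == 2)                0xff
step 1: w <- y                       0x04
step 2: w <- max((6 + lane), (lane + y)) 0xfb
step 3: eval ((y + w) == 8)          0xff
step 4: y <- min(0, (w // 5))        0xff
step 5: y <- (y + max(w, 11))        0xff

Answer: 6 steps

y: 11,11,11,11,11,11,12,13
w: 6,7,0,9,10,11,12,13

steps = 6; useful = 40; efficiency = 40/48 = 5/6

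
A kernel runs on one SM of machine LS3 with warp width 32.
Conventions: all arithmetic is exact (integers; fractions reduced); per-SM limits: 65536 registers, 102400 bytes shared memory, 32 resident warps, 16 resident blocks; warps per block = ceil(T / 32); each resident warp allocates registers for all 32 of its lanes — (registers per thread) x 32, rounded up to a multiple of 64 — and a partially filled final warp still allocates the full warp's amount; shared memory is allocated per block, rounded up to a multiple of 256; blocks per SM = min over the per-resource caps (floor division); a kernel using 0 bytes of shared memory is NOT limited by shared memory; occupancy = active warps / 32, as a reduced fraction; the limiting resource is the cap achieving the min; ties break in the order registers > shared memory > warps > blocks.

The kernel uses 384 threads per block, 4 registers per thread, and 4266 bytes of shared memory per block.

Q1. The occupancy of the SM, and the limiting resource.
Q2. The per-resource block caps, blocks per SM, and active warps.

Answer: occupancy 3/4, limited by warps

registers: 42 blocks
shared memory: 23 blocks
warps: 2 blocks
blocks: 16 blocks

Answer: 2 blocks, 24 active warps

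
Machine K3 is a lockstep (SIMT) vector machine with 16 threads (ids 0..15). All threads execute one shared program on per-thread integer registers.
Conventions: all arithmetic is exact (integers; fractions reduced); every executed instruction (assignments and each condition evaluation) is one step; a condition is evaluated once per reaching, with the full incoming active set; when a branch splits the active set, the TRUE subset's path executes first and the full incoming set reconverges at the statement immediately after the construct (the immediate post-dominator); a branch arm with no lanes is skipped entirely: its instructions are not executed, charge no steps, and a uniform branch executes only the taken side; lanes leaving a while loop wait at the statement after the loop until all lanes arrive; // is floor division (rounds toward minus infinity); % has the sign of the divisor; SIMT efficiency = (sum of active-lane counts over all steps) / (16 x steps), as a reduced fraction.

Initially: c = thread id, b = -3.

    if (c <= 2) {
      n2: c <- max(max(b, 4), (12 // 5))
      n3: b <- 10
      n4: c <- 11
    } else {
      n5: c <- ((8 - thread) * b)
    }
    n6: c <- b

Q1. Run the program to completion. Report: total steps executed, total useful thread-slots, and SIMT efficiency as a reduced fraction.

Answer: 6 steps, 54 useful, 9/16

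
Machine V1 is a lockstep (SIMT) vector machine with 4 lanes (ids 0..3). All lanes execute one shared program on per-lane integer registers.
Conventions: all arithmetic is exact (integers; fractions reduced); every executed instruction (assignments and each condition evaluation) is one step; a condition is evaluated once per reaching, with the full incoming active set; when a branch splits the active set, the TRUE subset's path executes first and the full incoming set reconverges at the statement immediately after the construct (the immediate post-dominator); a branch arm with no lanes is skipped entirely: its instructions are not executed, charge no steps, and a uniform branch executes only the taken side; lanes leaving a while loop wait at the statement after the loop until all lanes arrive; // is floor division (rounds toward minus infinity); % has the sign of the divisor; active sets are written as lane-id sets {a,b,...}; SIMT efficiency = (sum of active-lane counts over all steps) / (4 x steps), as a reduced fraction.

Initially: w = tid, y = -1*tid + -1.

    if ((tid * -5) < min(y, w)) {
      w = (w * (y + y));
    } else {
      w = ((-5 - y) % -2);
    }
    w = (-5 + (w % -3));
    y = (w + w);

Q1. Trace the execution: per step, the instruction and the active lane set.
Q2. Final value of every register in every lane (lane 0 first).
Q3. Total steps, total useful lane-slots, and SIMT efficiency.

step 0: eval ((tid * -5) < min(y, w)) {0,1,2,3}
step 1: w <- (w * (y + y))           {1,2,3}
step 2: w <- ((-5 - y) % -2)         {0}
step 3: w <- (-5 + (w % -3))         {0,1,2,3}
step 4: y <- (w + w)                 {0,1,2,3}

Answer: 5 steps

w: -5,-6,-5,-5
y: -10,-12,-10,-10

steps = 5; useful = 16; efficiency = 16/20 = 4/5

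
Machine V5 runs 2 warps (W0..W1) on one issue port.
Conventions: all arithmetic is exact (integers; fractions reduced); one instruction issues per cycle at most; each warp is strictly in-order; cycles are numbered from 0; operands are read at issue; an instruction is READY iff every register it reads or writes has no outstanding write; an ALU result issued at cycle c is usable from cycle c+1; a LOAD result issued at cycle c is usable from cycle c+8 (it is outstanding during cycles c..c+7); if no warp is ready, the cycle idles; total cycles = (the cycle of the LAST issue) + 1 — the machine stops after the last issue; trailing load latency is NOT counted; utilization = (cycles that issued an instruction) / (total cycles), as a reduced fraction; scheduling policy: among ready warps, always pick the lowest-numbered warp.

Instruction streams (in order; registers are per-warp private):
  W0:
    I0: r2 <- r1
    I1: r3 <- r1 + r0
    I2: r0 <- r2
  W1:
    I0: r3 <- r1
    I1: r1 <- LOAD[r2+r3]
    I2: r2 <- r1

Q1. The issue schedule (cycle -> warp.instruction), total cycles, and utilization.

cycle 0: W0.I0
cycle 1: W0.I1
cycle 2: W0.I2
cycle 3: W1.I0
cycle 4: W1.I1
cycle 5: idle
cycle 6: idle
cycle 7: idle
cycle 8: idle
cycle 9: idle
cycle 10: idle
cycle 11: idle
cycle 12: W1.I2

Answer: 13 cycles, utilization 6/13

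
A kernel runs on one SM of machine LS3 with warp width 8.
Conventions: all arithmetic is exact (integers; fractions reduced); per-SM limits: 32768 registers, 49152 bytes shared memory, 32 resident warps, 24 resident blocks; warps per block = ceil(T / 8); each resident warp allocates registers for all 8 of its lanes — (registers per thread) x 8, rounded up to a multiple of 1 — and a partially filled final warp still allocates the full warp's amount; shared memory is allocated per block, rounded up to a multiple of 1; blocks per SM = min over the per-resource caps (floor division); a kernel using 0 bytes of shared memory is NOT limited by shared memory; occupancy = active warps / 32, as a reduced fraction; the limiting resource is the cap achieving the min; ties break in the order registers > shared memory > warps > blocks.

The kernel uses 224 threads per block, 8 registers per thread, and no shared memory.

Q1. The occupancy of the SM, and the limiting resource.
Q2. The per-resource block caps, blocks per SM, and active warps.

Answer: occupancy 7/8, limited by warps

registers: 18 blocks
shared memory: no limit (kernel uses none)
warps: 1 block
blocks: 24 blocks

Answer: 1 block, 28 active warps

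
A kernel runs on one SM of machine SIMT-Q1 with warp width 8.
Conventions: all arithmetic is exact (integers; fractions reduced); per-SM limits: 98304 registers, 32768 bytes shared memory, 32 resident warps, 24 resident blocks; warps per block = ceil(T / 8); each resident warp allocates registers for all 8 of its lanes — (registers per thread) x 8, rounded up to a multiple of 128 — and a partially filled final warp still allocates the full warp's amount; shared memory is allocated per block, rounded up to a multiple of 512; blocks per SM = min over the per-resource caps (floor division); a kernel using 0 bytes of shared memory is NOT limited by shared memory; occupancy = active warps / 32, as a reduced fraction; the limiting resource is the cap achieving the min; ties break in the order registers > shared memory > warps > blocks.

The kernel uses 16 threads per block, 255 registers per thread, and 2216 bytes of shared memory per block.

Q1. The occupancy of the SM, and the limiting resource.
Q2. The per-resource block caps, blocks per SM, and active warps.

Answer: occupancy 3/4, limited by shared memory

registers: 24 blocks
shared memory: 12 blocks
warps: 16 blocks
blocks: 24 blocks

Answer: 12 blocks, 24 active warps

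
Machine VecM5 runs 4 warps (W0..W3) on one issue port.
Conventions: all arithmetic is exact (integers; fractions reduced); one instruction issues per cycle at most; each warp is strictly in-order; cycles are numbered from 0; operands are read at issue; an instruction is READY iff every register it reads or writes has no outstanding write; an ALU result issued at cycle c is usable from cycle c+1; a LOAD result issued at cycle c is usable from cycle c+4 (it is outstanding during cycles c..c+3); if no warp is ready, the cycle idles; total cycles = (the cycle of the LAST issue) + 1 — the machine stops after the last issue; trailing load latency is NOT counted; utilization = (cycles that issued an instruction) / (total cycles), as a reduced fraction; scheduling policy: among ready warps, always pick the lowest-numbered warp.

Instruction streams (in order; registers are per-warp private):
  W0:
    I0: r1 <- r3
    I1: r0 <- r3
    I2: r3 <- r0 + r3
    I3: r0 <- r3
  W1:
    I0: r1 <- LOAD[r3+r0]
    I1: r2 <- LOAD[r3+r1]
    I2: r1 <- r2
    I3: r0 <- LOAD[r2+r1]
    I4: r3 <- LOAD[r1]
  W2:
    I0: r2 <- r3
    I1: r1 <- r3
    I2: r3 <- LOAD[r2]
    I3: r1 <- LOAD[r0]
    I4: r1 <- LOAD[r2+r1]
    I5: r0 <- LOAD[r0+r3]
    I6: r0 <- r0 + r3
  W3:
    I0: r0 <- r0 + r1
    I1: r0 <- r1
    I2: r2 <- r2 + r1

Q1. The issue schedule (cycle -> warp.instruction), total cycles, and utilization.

cycle 0: W0.I0
cycle 1: W0.I1
cycle 2: W0.I2
cycle 3: W0.I3
cycle 4: W1.I0
cycle 5: W2.I0
cycle 6: W2.I1
cycle 7: W2.I2
cycle 8: W1.I1
cycle 9: W2.I3
cycle 10: W3.I0
cycle 11: W3.I1
cycle 12: W1.I2
cycle 13: W1.I3
cycle 14: W1.I4
cycle 15: W2.I4
cycle 16: W2.I5
cycle 17: W3.I2
cycle 18: idle
cycle 19: idle
cycle 20: W2.I6

Answer: 21 cycles, utilization 19/21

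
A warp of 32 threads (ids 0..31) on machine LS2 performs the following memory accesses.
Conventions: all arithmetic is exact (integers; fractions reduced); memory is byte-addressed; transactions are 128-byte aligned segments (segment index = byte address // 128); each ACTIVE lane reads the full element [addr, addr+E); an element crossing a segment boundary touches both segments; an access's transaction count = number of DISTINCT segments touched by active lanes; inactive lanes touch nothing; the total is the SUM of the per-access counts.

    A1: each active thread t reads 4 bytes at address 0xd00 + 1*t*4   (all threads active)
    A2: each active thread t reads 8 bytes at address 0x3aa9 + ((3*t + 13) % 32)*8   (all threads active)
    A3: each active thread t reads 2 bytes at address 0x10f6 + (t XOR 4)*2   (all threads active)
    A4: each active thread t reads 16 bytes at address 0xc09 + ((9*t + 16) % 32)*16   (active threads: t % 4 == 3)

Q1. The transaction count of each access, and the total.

A1: 1 transaction
A2: 3 transactions
A3: 2 transactions
A4: 5 transactions

Answer: 1,3,2,5; total 11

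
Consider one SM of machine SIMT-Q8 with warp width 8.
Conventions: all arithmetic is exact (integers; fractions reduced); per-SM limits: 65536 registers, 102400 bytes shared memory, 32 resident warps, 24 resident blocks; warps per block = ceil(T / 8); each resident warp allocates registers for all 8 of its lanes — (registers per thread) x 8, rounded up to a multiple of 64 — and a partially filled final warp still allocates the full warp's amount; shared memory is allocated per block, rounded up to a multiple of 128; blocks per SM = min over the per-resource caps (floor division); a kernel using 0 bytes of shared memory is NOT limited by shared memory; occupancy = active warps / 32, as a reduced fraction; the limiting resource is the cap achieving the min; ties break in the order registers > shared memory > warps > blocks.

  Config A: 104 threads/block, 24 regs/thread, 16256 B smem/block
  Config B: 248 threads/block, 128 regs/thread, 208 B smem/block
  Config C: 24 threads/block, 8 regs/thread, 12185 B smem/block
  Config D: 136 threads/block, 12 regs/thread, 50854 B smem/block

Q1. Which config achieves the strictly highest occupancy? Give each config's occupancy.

occupancies: A 13/16, B 31/32, C 3/4, D 17/32

Answer: B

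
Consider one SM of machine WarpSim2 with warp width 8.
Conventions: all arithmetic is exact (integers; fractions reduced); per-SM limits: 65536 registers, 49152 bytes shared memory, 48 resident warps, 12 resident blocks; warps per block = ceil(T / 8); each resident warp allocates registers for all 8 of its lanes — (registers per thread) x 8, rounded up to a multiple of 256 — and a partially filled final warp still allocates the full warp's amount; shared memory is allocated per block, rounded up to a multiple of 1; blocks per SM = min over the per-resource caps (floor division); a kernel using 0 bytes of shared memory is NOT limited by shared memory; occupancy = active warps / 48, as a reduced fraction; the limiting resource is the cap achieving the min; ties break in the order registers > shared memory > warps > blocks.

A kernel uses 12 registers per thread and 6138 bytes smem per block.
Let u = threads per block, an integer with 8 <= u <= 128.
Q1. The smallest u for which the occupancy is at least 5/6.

Answer: u = 33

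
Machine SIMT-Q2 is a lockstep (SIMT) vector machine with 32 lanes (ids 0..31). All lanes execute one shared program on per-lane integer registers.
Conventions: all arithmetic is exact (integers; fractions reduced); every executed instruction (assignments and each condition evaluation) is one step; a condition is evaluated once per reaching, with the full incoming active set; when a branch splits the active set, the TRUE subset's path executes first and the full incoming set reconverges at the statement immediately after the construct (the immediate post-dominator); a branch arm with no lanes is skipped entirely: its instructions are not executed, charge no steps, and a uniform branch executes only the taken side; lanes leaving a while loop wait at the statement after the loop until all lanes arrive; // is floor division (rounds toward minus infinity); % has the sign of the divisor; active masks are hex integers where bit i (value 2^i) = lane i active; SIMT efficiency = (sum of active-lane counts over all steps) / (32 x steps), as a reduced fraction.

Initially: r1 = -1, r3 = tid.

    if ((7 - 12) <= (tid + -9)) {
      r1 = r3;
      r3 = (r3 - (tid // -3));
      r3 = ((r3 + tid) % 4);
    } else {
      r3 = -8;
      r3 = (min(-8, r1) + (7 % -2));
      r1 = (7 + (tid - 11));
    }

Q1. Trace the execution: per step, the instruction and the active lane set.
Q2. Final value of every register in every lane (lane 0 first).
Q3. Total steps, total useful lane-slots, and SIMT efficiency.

step 0: eval ((7 - 12) <= (tid + -9)) 0xffffffff
step 1: r1 <- r3                     0xfffffff0
step 2: r3 <- (r3 - (tid // -3))     0xfffffff0
step 3: r3 <- ((r3 + tid) % 4)       0xfffffff0
step 4: r3 <- -8                     0x0000000f
step 5: r3 <- (min(-8, r1) + (7 % -2)) 0x0000000f
step 6: r1 <- (7 + (tid - 11))       0x0000000f

Answer: 7 steps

r1: -4,-3,-2,-1,4,5,6,7,8,9,10,11,12,13,14,15,16,17,18,19,20,21,22,23,24,25,26,27,28,29,30,31
r3: -9,-9,-9,-9,2,0,2,1,3,1,0,2,0,3,1,3,2,0,2,1,3,1,0,2,0,3,1,3,2,0,2,1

steps = 7; useful = 128; efficiency = 128/224 = 4/7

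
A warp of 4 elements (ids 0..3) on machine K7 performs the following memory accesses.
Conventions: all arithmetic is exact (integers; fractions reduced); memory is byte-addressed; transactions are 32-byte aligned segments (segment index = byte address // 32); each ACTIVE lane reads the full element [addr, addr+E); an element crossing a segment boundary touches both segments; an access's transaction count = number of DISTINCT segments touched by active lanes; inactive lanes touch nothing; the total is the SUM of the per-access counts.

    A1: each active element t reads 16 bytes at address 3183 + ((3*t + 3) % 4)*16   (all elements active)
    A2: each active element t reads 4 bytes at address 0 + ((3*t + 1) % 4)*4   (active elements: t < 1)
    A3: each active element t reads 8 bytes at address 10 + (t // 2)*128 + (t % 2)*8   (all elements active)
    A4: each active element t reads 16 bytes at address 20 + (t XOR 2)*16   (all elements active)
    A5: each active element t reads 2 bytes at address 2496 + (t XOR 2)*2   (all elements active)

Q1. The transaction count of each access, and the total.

A1: 3 transactions
A2: 1 transaction
A3: 2 transactions
A4: 3 transactions
A5: 1 transaction

Answer: 3,1,2,3,1; total 10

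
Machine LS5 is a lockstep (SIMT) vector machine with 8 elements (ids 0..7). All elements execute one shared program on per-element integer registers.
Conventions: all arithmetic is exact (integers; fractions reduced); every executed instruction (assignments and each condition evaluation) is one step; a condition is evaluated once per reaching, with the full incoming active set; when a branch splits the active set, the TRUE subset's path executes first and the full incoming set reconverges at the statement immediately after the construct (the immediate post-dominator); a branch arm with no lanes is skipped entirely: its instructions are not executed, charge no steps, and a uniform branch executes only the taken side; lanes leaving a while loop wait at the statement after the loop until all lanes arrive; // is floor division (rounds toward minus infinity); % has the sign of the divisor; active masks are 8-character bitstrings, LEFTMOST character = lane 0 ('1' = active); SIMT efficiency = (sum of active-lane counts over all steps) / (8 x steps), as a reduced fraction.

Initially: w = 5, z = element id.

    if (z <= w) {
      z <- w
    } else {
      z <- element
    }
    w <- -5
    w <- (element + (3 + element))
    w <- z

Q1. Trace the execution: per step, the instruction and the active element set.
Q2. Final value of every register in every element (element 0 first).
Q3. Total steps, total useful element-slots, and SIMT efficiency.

step 0: eval (z <= w)                11111111
step 1: z <- w                       11111100
step 2: z <- element                 00000011
step 3: w <- -5                      11111111
step 4: w <- (element + (3 + element)) 11111111
step 5: w <- z                       11111111

Answer: 6 steps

w: 5,5,5,5,5,5,6,7
z: 5,5,5,5,5,5,6,7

steps = 6; useful = 40; efficiency = 40/48 = 5/6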